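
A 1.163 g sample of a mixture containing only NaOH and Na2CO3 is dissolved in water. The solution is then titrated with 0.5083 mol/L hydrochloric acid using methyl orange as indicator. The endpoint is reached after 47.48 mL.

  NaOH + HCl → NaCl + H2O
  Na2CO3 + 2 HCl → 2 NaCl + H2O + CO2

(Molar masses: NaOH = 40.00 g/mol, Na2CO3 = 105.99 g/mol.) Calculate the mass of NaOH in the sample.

0.3570 g

n(HCl) = 0.04748 × 0.5083 = 0.02413 mol
Let x = n(NaOH), y = n(Na2CO3).
Titrant: 1x + 2y = 0.02413;  mass: 40.00x + 105.99y = 1.163
Solving, x = 8.925 × 10^-3 mol, y = 7.604 × 10^-3 mol
mass of NaOH = 8.925 × 10^-3 × 40.00 = 0.3570 g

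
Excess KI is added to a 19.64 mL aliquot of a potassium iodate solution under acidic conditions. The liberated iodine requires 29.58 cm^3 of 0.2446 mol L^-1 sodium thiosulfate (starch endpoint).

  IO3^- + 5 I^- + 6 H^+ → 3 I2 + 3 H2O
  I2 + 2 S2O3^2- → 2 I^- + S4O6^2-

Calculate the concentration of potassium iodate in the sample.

n(S2O3^2-) = 0.02958 × 0.2446 = 7.235 × 10^-3 mol
n(I2) = n(S2O3^2-)/2 = 3.618 × 10^-3 mol
From the 1:3 ratio, n(IO3^-) in the aliquot = 1/3 × 3.618 × 10^-3 = 1.206 × 10^-3 mol
[IO3^-] = 1.206 × 10^-3 / 0.01964 = 0.06140 mol/L

0.06140 mol/L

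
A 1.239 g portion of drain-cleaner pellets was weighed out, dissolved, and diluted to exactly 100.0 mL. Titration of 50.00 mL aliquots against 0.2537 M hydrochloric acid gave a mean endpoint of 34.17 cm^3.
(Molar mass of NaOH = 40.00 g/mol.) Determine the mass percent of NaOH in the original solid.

55.97 %

NaOH + HCl → NaCl + H2O
n(HCl) per titration = 0.03417 × 0.2537 = 8.669 × 10^-3 mol
n(NaOH) in each aliquot = 8.669 × 10^-3 mol (1:1 ratio)
n(NaOH) in the whole flask = 8.669 × 10^-3 × 100.0/50.00 = 0.01734 mol
mass of NaOH = 0.01734 × 40.00 = 0.6935 g
% NaOH = 0.6935 / 1.239 × 100 = 55.97 %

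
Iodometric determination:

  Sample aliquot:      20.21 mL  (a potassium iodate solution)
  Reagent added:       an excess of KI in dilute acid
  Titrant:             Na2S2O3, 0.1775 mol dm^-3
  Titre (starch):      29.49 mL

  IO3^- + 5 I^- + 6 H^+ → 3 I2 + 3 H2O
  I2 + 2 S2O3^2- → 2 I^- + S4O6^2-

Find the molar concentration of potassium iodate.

0.04317 mol/L

n(S2O3^2-) = 0.02949 × 0.1775 = 5.234 × 10^-3 mol
n(I2) = n(S2O3^2-)/2 = 2.617 × 10^-3 mol
From the 1:3 ratio, n(IO3^-) in the aliquot = 1/3 × 2.617 × 10^-3 = 8.724 × 10^-4 mol
[IO3^-] = 8.724 × 10^-4 / 0.02021 = 0.04317 mol/L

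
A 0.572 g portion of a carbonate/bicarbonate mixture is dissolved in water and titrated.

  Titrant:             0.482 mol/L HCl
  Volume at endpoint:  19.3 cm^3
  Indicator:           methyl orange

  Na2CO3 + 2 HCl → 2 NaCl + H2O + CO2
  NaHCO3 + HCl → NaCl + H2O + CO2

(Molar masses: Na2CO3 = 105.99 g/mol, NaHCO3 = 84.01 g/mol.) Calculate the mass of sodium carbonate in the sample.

0.358 g

n(HCl) = 0.0193 × 0.482 = 9.30 × 10^-3 mol
Let x = n(Na2CO3), y = n(NaHCO3).
Titrant: 2x + 1y = 9.30 × 10^-3;  mass: 105.99x + 84.01y = 0.572
Solving, x = 3.38 × 10^-3 mol, y = 2.55 × 10^-3 mol
mass of Na2CO3 = 3.38 × 10^-3 × 105.99 = 0.358 g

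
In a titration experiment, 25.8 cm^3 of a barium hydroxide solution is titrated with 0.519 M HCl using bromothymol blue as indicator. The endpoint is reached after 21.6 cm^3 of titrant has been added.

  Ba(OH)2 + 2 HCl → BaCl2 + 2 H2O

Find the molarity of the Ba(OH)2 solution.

0.217 M

n(HCl) = 0.0216 L × 0.519 mol/L = 0.0112 mol
From the 1:2 mole ratio, n(Ba(OH)2) = 1/2 × 0.0112 = 5.61 × 10^-3 mol
[Ba(OH)2] = 5.61 × 10^-3 mol / 0.0258 L = 0.217 mol/L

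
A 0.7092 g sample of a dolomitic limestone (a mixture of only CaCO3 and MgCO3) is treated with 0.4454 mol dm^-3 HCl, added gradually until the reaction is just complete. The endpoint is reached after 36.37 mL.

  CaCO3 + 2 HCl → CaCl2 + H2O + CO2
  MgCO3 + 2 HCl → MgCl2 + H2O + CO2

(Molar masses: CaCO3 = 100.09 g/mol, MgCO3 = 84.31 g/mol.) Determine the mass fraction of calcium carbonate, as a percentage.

n(HCl) = 0.03637 × 0.4454 = 0.01620 mol
Let x = n(CaCO3), y = n(MgCO3).
Titrant: 2x + 2y = 0.01620;  mass: 100.09x + 84.31y = 0.7092
Solving, x = 1.668 × 10^-3 mol, y = 6.431 × 10^-3 mol
mass of CaCO3 = 1.668 × 10^-3 × 100.09 = 0.1670 g
% CaCO3 = 0.1670 / 0.7092 × 100 = 23.54 %

23.54 %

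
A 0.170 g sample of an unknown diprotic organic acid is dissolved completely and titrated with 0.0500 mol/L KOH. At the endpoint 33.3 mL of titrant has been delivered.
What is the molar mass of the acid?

204 g/mol

n(KOH) = 0.0333 L × 0.0500 mol/L = 1.67 × 10^-3 mol
From the 1:2 ratio, n(H2A) = 1/2 × 1.67 × 10^-3 = 8.32 × 10^-4 mol
M = m / n = 0.170 g / 8.32 × 10^-4 mol = 204 g/mol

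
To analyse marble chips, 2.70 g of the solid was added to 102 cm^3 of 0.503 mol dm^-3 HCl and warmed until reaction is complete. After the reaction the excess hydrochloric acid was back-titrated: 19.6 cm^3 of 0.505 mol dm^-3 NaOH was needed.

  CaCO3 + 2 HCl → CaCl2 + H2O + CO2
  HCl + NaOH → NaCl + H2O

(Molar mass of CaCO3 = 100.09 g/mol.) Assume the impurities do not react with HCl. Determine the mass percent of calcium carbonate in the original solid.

n(HCl) added = 0.102 × 0.503 = 0.0513 mol
n(NaOH) used in back-titration = 0.0196 × 0.505 = 9.90 × 10^-3 mol
n(HCl) left over = 9.90 × 10^-3 mol (1:1 ratio)
n(HCl) consumed by analyte = 0.0513 − 9.90 × 10^-3 = 0.0414 mol
From the 1:2 ratio, n(CaCO3) = 1/2 × 0.0414 = 0.0207 mol
mass of CaCO3 = 0.0207 × 100.09 = 2.07 g
% CaCO3 = 2.07 / 2.70 × 100 = 76.8 %

76.8 %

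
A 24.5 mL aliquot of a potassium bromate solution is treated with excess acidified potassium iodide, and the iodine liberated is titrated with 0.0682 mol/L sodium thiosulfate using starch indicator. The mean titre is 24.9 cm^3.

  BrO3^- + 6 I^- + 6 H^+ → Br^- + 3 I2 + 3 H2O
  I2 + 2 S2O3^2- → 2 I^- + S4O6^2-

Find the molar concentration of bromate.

n(S2O3^2-) = 0.0249 × 0.0682 = 1.70 × 10^-3 mol
n(I2) = n(S2O3^2-)/2 = 8.49 × 10^-4 mol
From the 1:3 ratio, n(BrO3^-) in the aliquot = 1/3 × 8.49 × 10^-4 = 2.83 × 10^-4 mol
[BrO3^-] = 2.83 × 10^-4 / 0.0245 = 0.0116 mol/L

0.0116 mol/L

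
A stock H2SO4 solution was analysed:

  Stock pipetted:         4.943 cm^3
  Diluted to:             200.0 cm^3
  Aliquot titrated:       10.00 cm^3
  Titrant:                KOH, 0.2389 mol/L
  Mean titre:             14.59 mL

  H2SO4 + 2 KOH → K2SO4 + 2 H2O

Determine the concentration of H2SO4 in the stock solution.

n(KOH) = 0.01459 × 0.2389 = 3.486 × 10^-3 mol
From the 1:2 ratio, n(H2SO4) in the aliquot = 1/2 × 3.486 × 10^-3 = 1.743 × 10^-3 mol
[H2SO4]_dilute = 1.743 × 10^-3 / 0.01000 = 0.1743 mol/L
Dilution factor = 200.0 / 4.943 = 40.46
[H2SO4]_stock = 0.1743 × 40.46 = 7.051 mol/L

7.051 mol/L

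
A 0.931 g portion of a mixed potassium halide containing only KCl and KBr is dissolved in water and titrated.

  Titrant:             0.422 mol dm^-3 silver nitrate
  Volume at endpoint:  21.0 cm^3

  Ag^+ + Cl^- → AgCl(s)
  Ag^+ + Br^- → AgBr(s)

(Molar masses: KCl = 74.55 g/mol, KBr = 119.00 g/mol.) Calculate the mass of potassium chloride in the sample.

n(AgNO3) = 0.0210 × 0.422 = 8.86 × 10^-3 mol
Let x = n(KCl), y = n(KBr).
Titrant: 1x + 1y = 8.86 × 10^-3;  mass: 74.55x + 119.00y = 0.931
Solving, x = 2.78 × 10^-3 mol, y = 6.08 × 10^-3 mol
mass of KCl = 2.78 × 10^-3 × 74.55 = 0.207 g

0.207 g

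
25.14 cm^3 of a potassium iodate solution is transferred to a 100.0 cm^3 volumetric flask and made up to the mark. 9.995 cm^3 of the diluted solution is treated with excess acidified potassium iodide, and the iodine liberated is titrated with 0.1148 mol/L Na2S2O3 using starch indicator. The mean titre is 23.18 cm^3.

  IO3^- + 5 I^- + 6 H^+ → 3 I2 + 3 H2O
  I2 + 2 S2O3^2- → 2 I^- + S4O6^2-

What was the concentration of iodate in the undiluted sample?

n(S2O3^2-) = 0.02318 × 0.1148 = 2.661 × 10^-3 mol
n(I2) = n(S2O3^2-)/2 = 1.331 × 10^-3 mol
From the 1:3 ratio, n(IO3^-) in the aliquot = 1/3 × 1.331 × 10^-3 = 4.435 × 10^-4 mol
[IO3^-]_dilute = 4.435 × 10^-4 / 0.009995 = 0.04437 mol/L
[IO3^-]_original = 0.04437 × 100.0/25.14 = 0.1765 mol/L

0.1765 mol/L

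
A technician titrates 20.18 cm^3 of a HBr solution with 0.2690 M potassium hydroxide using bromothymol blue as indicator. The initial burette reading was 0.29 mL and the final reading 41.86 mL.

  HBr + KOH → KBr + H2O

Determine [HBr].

0.5541 M

n(KOH) = 0.04157 L × 0.2690 mol/L = 0.01118 mol
n(HBr) = 0.01118 mol (1:1 mole ratio)
[HBr] = 0.01118 mol / 0.02018 L = 0.5541 mol/L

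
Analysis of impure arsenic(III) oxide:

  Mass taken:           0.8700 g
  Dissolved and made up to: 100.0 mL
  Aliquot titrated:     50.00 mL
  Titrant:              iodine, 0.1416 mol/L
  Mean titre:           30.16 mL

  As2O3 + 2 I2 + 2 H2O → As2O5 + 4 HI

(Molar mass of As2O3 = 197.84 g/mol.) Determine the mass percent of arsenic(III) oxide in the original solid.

97.12 %

n(I2) per titration = 0.03016 × 0.1416 = 4.271 × 10^-3 mol
From the 1:2 ratio, n(As2O3) in each aliquot = 1/2 × 4.271 × 10^-3 = 2.135 × 10^-3 mol
n(As2O3) in the whole flask = 2.135 × 10^-3 × 100.0/50.00 = 4.271 × 10^-3 mol
mass of As2O3 = 4.271 × 10^-3 × 197.84 = 0.8449 g
% As2O3 = 0.8449 / 0.8700 × 100 = 97.12 %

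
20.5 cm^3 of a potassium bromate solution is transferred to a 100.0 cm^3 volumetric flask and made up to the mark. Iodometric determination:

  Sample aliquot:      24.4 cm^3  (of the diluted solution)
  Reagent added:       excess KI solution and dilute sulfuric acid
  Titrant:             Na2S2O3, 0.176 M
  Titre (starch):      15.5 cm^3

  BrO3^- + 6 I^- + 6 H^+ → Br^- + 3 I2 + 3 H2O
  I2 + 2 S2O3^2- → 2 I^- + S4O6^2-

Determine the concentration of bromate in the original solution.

0.0909 M

n(S2O3^2-) = 0.0155 × 0.176 = 2.73 × 10^-3 mol
n(I2) = n(S2O3^2-)/2 = 1.36 × 10^-3 mol
From the 1:3 ratio, n(BrO3^-) in the aliquot = 1/3 × 1.36 × 10^-3 = 4.55 × 10^-4 mol
[BrO3^-]_dilute = 4.55 × 10^-4 / 0.0244 = 0.0186 mol/L
[BrO3^-]_original = 0.0186 × 100.0/20.5 = 0.0909 mol/L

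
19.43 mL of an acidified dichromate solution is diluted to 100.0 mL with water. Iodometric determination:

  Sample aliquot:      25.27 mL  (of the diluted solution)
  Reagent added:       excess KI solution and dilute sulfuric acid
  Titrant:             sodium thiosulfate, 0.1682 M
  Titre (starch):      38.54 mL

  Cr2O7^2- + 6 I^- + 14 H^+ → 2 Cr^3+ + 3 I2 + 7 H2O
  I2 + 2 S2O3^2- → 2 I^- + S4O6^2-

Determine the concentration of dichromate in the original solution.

0.2200 M

n(S2O3^2-) = 0.03854 × 0.1682 = 6.482 × 10^-3 mol
n(I2) = n(S2O3^2-)/2 = 3.241 × 10^-3 mol
From the 1:3 ratio, n(Cr2O7^2-) in the aliquot = 1/3 × 3.241 × 10^-3 = 1.080 × 10^-3 mol
[Cr2O7^2-]_dilute = 1.080 × 10^-3 / 0.02527 = 0.04275 mol/L
[Cr2O7^2-]_original = 0.04275 × 100.0/19.43 = 0.2200 mol/L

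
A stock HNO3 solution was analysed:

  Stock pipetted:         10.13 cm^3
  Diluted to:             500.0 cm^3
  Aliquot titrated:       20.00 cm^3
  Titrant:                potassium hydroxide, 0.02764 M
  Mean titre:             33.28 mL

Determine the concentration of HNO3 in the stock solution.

2.270 M

HNO3 + KOH → KNO3 + H2O
n(KOH) = 0.03328 × 0.02764 = 9.199 × 10^-4 mol
n(HNO3) in the aliquot = 9.199 × 10^-4 mol (1:1 ratio)
[HNO3]_dilute = 9.199 × 10^-4 / 0.02000 = 0.04599 mol/L
Dilution factor = 500.0 / 10.13 = 49.36
[HNO3]_stock = 0.04599 × 49.36 = 2.270 mol/L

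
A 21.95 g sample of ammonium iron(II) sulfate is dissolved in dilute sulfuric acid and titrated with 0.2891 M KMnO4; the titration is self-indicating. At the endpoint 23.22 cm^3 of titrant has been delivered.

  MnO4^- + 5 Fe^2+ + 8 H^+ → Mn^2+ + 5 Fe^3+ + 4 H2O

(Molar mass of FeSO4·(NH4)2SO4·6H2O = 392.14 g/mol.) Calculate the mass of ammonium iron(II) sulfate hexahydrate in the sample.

n(KMnO4) = 0.02322 L × 0.2891 mol/L = 6.713 × 10^-3 mol
From the 5:1 ratio, n(FeSO4·(NH4)2SO4·6H2O) = 5/1 × 6.713 × 10^-3 = 0.03356 mol
mass of FeSO4·(NH4)2SO4·6H2O = 0.03356 × 392.14 g/mol = 13.16 g

13.16 g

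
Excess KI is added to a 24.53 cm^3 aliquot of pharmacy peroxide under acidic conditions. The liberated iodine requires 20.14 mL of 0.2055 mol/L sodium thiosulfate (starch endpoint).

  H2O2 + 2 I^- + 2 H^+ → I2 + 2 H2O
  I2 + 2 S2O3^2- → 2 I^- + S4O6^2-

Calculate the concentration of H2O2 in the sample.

n(S2O3^2-) = 0.02014 × 0.2055 = 4.139 × 10^-3 mol
n(I2) = n(S2O3^2-)/2 = 2.069 × 10^-3 mol
n(H2O2) in the aliquot = 2.069 × 10^-3 mol (1:1 ratio)
[H2O2] = 2.069 × 10^-3 / 0.02453 = 0.08436 mol/L

0.08436 mol/L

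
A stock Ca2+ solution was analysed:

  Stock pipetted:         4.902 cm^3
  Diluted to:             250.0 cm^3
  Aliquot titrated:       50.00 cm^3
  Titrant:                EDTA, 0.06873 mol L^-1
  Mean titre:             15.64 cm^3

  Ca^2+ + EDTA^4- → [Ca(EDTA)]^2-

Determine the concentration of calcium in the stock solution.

1.096 mol/L

n(EDTA) = 0.01564 × 0.06873 = 1.075 × 10^-3 mol
n(Ca2+) in the aliquot = 1.075 × 10^-3 mol (1:1 ratio)
[Ca2+]_dilute = 1.075 × 10^-3 / 0.05000 = 0.02150 mol/L
Dilution factor = 250.0 / 4.902 = 51.00
[Ca2+]_stock = 0.02150 × 51.00 = 1.096 mol/L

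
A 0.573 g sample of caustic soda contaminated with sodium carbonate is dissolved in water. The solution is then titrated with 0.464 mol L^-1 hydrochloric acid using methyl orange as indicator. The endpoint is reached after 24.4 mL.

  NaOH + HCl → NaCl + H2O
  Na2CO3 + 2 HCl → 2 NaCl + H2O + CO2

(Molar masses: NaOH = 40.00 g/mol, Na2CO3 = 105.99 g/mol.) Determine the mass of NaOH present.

0.0831 g

n(HCl) = 0.0244 × 0.464 = 0.0113 mol
Let x = n(NaOH), y = n(Na2CO3).
Titrant: 1x + 2y = 0.0113;  mass: 40.00x + 105.99y = 0.573
Solving, x = 2.08 × 10^-3 mol, y = 4.62 × 10^-3 mol
mass of NaOH = 2.08 × 10^-3 × 40.00 = 0.0831 g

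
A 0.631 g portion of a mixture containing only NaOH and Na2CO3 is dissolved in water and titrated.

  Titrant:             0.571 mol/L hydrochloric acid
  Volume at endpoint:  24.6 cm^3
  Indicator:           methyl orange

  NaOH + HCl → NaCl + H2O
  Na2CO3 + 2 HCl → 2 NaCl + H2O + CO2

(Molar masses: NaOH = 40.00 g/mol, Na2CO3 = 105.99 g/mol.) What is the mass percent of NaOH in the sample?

55.3 %

n(HCl) = 0.0246 × 0.571 = 0.0140 mol
Let x = n(NaOH), y = n(Na2CO3).
Titrant: 1x + 2y = 0.0140;  mass: 40.00x + 105.99y = 0.631
Solving, x = 8.73 × 10^-3 mol, y = 2.66 × 10^-3 mol
mass of NaOH = 8.73 × 10^-3 × 40.00 = 0.349 g
% NaOH = 0.349 / 0.631 × 100 = 55.3 %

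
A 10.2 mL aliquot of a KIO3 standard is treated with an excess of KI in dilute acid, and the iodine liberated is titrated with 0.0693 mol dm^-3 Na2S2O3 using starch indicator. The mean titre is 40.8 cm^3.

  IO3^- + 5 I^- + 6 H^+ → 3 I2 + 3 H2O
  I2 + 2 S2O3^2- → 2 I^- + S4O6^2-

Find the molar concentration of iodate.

n(S2O3^2-) = 0.0408 × 0.0693 = 2.83 × 10^-3 mol
n(I2) = n(S2O3^2-)/2 = 1.41 × 10^-3 mol
From the 1:3 ratio, n(IO3^-) in the aliquot = 1/3 × 1.41 × 10^-3 = 4.71 × 10^-4 mol
[IO3^-] = 4.71 × 10^-4 / 0.0102 = 0.0462 mol/L

0.0462 mol/L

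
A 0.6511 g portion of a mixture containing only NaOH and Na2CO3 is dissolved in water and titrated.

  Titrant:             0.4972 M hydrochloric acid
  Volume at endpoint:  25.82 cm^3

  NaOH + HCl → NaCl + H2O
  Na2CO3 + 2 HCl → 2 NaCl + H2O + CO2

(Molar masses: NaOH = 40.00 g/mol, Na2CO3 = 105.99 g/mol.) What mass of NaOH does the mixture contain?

0.08999 g

n(HCl) = 0.02582 × 0.4972 = 0.01284 mol
Let x = n(NaOH), y = n(Na2CO3).
Titrant: 1x + 2y = 0.01284;  mass: 40.00x + 105.99y = 0.6511
Solving, x = 2.250 × 10^-3 mol, y = 5.294 × 10^-3 mol
mass of NaOH = 2.250 × 10^-3 × 40.00 = 0.08999 g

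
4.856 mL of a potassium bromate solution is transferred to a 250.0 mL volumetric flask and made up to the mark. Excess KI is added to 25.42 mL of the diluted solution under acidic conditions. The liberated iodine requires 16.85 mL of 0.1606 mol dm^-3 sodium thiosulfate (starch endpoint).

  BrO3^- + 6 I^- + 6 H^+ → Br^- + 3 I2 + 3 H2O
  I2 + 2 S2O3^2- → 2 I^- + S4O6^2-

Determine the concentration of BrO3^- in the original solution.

n(S2O3^2-) = 0.01685 × 0.1606 = 2.706 × 10^-3 mol
n(I2) = n(S2O3^2-)/2 = 1.353 × 10^-3 mol
From the 1:3 ratio, n(BrO3^-) in the aliquot = 1/3 × 1.353 × 10^-3 = 4.510 × 10^-4 mol
[BrO3^-]_dilute = 4.510 × 10^-4 / 0.02542 = 0.01774 mol/L
[BrO3^-]_original = 0.01774 × 250.0/4.856 = 0.9134 mol/L

0.9134 mol/L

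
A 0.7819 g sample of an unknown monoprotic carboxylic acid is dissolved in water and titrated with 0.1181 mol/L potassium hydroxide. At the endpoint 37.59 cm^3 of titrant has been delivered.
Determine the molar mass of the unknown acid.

176.1 g/mol

n(KOH) = 0.03759 L × 0.1181 mol/L = 4.439 × 10^-3 mol
n(HA) = 4.439 × 10^-3 mol (1:1 ratio)
M = m / n = 0.7819 g / 4.439 × 10^-3 mol = 176.1 g/mol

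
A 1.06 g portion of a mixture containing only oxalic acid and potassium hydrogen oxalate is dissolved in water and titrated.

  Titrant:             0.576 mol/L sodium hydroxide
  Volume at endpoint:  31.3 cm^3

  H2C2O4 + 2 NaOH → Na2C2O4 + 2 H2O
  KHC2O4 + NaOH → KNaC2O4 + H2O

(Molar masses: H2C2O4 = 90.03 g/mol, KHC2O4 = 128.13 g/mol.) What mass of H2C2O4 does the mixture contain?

n(NaOH) = 0.0313 × 0.576 = 0.0180 mol
Let x = n(H2C2O4), y = n(KHC2O4).
Titrant: 2x + 1y = 0.0180;  mass: 90.03x + 128.13y = 1.06
Solving, x = 7.52 × 10^-3 mol, y = 2.99 × 10^-3 mol
mass of H2C2O4 = 7.52 × 10^-3 × 90.03 = 0.677 g

0.677 g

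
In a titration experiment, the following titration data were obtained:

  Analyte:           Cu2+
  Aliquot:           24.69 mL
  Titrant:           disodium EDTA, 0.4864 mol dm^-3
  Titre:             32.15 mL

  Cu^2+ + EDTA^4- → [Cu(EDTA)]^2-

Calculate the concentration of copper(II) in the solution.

0.6334 mol/L

n(EDTA) = 0.03215 L × 0.4864 mol/L = 0.01564 mol
n(Cu2+) = 0.01564 mol (1:1 mole ratio)
[Cu2+] = 0.01564 mol / 0.02469 L = 0.6334 mol/L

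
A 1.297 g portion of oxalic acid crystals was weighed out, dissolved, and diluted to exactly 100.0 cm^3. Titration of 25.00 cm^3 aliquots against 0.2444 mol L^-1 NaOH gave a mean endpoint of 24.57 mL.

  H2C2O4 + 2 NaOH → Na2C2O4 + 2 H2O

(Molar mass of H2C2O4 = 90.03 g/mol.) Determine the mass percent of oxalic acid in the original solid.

83.36 %

n(NaOH) per titration = 0.02457 × 0.2444 = 6.005 × 10^-3 mol
From the 1:2 ratio, n(H2C2O4) in each aliquot = 1/2 × 6.005 × 10^-3 = 3.002 × 10^-3 mol
n(H2C2O4) in the whole flask = 3.002 × 10^-3 × 100.0/25.00 = 0.01201 mol
mass of H2C2O4 = 0.01201 × 90.03 = 1.081 g
% H2C2O4 = 1.081 / 1.297 × 100 = 83.36 %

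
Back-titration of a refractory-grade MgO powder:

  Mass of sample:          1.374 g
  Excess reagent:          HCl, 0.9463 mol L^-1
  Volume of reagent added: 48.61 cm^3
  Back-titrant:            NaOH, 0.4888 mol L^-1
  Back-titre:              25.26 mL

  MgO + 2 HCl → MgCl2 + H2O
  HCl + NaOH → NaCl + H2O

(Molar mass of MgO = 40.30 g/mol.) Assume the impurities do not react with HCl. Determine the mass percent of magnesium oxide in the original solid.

49.35 %

n(HCl) added = 0.04861 × 0.9463 = 0.04600 mol
n(NaOH) used in back-titration = 0.02526 × 0.4888 = 0.01235 mol
n(HCl) left over = 0.01235 mol (1:1 ratio)
n(HCl) consumed by analyte = 0.04600 − 0.01235 = 0.03365 mol
From the 1:2 ratio, n(MgO) = 1/2 × 0.03365 = 0.01683 mol
mass of MgO = 0.01683 × 40.30 = 0.6781 g
% MgO = 0.6781 / 1.374 × 100 = 49.35 %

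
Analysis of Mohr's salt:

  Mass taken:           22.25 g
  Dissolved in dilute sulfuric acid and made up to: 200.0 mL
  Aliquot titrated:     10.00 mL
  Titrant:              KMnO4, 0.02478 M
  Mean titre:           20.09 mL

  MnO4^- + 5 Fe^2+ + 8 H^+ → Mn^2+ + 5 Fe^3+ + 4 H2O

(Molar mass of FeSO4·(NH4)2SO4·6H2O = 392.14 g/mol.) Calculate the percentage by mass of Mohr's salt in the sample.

87.74 %

n(KMnO4) per titration = 0.02009 × 0.02478 = 4.978 × 10^-4 mol
From the 5:1 ratio, n(FeSO4·(NH4)2SO4·6H2O) in each aliquot = 5/1 × 4.978 × 10^-4 = 2.489 × 10^-3 mol
n(FeSO4·(NH4)2SO4·6H2O) in the whole flask = 2.489 × 10^-3 × 200.0/10.00 = 0.04978 mol
mass of FeSO4·(NH4)2SO4·6H2O = 0.04978 × 392.14 = 19.52 g
% FeSO4·(NH4)2SO4·6H2O = 19.52 / 22.25 × 100 = 87.74 %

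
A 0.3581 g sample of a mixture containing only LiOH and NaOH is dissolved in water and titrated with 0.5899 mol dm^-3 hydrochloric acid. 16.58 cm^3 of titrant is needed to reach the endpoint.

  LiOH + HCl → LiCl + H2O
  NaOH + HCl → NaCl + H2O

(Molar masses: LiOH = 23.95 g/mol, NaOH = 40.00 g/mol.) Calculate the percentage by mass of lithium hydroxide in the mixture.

13.80 %

n(HCl) = 0.01658 × 0.5899 = 9.781 × 10^-3 mol
Let x = n(LiOH), y = n(NaOH).
Titrant: 1x + 1y = 9.781 × 10^-3;  mass: 23.95x + 40.00y = 0.3581
Solving, x = 2.064 × 10^-3 mol, y = 7.717 × 10^-3 mol
mass of LiOH = 2.064 × 10^-3 × 23.95 = 0.04942 g
% LiOH = 0.04942 / 0.3581 × 100 = 13.80 %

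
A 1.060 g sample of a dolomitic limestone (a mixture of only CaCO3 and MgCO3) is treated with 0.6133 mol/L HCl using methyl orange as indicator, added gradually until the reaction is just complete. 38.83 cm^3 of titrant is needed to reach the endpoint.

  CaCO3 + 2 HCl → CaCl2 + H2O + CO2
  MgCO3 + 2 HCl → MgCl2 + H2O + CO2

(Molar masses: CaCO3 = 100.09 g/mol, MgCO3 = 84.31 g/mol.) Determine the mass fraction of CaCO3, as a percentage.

33.57 %

n(HCl) = 0.03883 × 0.6133 = 0.02381 mol
Let x = n(CaCO3), y = n(MgCO3).
Titrant: 2x + 2y = 0.02381;  mass: 100.09x + 84.31y = 1.060
Solving, x = 3.555 × 10^-3 mol, y = 8.352 × 10^-3 mol
mass of CaCO3 = 3.555 × 10^-3 × 100.09 = 0.3558 g
% CaCO3 = 0.3558 / 1.060 × 100 = 33.57 %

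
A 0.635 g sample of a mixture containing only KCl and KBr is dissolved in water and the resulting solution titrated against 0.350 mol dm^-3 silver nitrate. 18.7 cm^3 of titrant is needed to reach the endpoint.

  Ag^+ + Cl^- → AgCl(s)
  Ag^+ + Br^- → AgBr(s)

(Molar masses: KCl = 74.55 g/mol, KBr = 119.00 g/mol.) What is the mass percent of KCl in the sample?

38.0 %

n(AgNO3) = 0.0187 × 0.350 = 6.54 × 10^-3 mol
Let x = n(KCl), y = n(KBr).
Titrant: 1x + 1y = 6.54 × 10^-3;  mass: 74.55x + 119.00y = 0.635
Solving, x = 3.24 × 10^-3 mol, y = 3.31 × 10^-3 mol
mass of KCl = 3.24 × 10^-3 × 74.55 = 0.241 g
% KCl = 0.241 / 0.635 × 100 = 38.0 %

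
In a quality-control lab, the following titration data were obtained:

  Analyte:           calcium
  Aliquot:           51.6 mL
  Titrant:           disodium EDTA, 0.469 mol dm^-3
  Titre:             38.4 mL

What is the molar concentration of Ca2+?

Ca^2+ + EDTA^4- → [Ca(EDTA)]^2-
n(EDTA) = 0.0384 L × 0.469 mol/L = 0.0180 mol
n(Ca2+) = 0.0180 mol (1:1 mole ratio)
[Ca2+] = 0.0180 mol / 0.0516 L = 0.349 mol/L

0.349 mol/L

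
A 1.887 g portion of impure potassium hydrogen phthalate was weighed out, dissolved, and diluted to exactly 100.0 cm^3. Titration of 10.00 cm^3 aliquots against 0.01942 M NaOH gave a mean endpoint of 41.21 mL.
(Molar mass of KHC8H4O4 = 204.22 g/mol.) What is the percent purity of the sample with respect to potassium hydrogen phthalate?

KHC8H4O4 + NaOH → KNaC8H4O4 + H2O
n(NaOH) per titration = 0.04121 × 0.01942 = 8.003 × 10^-4 mol
n(KHC8H4O4) in each aliquot = 8.003 × 10^-4 mol (1:1 ratio)
n(KHC8H4O4) in the whole flask = 8.003 × 10^-4 × 100.0/10.00 = 8.003 × 10^-3 mol
mass of KHC8H4O4 = 8.003 × 10^-3 × 204.22 = 1.634 g
% KHC8H4O4 = 1.634 / 1.887 × 100 = 86.61 %

86.61 %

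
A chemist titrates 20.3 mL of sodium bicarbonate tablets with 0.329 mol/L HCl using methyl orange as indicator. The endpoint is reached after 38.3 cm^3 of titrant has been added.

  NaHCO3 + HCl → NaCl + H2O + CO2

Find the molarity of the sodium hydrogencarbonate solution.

n(HCl) = 0.0383 L × 0.329 mol/L = 0.0126 mol
n(NaHCO3) = 0.0126 mol (1:1 mole ratio)
[NaHCO3] = 0.0126 mol / 0.0203 L = 0.621 mol/L

0.621 mol/L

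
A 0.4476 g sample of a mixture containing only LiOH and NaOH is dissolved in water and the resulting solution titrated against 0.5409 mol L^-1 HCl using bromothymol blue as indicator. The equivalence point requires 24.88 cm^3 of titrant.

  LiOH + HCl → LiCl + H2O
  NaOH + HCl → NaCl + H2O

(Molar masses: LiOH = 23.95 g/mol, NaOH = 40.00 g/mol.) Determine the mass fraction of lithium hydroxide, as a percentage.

30.24 %

n(HCl) = 0.02488 × 0.5409 = 0.01346 mol
Let x = n(LiOH), y = n(NaOH).
Titrant: 1x + 1y = 0.01346;  mass: 23.95x + 40.00y = 0.4476
Solving, x = 5.651 × 10^-3 mol, y = 7.806 × 10^-3 mol
mass of LiOH = 5.651 × 10^-3 × 23.95 = 0.1353 g
% LiOH = 0.1353 / 0.4476 × 100 = 30.24 %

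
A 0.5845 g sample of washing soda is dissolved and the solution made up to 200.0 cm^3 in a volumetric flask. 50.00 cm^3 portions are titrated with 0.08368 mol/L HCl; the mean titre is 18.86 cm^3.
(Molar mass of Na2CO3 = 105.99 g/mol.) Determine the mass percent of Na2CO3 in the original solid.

57.24 %

Na2CO3 + 2 HCl → 2 NaCl + H2O + CO2
n(HCl) per titration = 0.01886 × 0.08368 = 1.578 × 10^-3 mol
From the 1:2 ratio, n(Na2CO3) in each aliquot = 1/2 × 1.578 × 10^-3 = 7.891 × 10^-4 mol
n(Na2CO3) in the whole flask = 7.891 × 10^-4 × 200.0/50.00 = 3.156 × 10^-3 mol
mass of Na2CO3 = 3.156 × 10^-3 × 105.99 = 0.3345 g
% Na2CO3 = 0.3345 / 0.5845 × 100 = 57.24 %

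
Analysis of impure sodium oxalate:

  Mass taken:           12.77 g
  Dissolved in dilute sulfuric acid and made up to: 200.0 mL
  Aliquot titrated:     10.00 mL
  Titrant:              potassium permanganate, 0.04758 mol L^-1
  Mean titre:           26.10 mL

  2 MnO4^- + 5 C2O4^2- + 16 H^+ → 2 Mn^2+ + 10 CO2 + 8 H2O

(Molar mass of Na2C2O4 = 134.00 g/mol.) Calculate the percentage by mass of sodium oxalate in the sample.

65.16 %

n(KMnO4) per titration = 0.02610 × 0.04758 = 1.242 × 10^-3 mol
From the 5:2 ratio, n(Na2C2O4) in each aliquot = 5/2 × 1.242 × 10^-3 = 3.105 × 10^-3 mol
n(Na2C2O4) in the whole flask = 3.105 × 10^-3 × 200.0/10.00 = 0.06209 mol
mass of Na2C2O4 = 0.06209 × 134.00 = 8.320 g
% Na2C2O4 = 8.320 / 12.77 × 100 = 65.16 %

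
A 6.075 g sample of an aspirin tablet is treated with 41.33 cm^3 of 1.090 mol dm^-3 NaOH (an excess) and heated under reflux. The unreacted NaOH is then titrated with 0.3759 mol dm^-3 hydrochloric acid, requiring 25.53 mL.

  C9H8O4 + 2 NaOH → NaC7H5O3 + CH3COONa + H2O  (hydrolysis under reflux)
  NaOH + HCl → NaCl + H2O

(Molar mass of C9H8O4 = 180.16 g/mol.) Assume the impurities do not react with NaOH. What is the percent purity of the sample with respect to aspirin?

52.57 %

n(NaOH) added = 0.04133 × 1.090 = 0.04505 mol
n(HCl) used in back-titration = 0.02553 × 0.3759 = 9.597 × 10^-3 mol
n(NaOH) left over = 9.597 × 10^-3 mol (1:1 ratio)
n(NaOH) consumed by analyte = 0.04505 − 9.597 × 10^-3 = 0.03545 mol
From the 1:2 ratio, n(C9H8O4) = 1/2 × 0.03545 = 0.01773 mol
mass of C9H8O4 = 0.01773 × 180.16 = 3.194 g
% C9H8O4 = 3.194 / 6.075 × 100 = 52.57 %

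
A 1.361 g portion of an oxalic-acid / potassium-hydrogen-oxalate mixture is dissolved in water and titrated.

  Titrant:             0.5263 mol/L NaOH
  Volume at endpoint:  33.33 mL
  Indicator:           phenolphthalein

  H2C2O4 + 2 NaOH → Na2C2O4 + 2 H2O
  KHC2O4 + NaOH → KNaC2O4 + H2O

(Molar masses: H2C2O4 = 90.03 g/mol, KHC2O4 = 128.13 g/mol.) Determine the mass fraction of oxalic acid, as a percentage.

35.28 %

n(NaOH) = 0.03333 × 0.5263 = 0.01754 mol
Let x = n(H2C2O4), y = n(KHC2O4).
Titrant: 2x + 1y = 0.01754;  mass: 90.03x + 128.13y = 1.361
Solving, x = 5.334 × 10^-3 mol, y = 6.874 × 10^-3 mol
mass of H2C2O4 = 5.334 × 10^-3 × 90.03 = 0.4802 g
% H2C2O4 = 0.4802 / 1.361 × 100 = 35.28 %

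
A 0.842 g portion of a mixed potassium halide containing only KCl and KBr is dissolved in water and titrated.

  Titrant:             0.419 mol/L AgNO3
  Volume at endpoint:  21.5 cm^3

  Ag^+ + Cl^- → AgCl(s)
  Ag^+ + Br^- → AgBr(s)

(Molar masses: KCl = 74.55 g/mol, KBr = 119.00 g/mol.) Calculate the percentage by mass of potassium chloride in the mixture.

n(AgNO3) = 0.0215 × 0.419 = 9.01 × 10^-3 mol
Let x = n(KCl), y = n(KBr).
Titrant: 1x + 1y = 9.01 × 10^-3;  mass: 74.55x + 119.00y = 0.842
Solving, x = 5.17 × 10^-3 mol, y = 3.83 × 10^-3 mol
mass of KCl = 5.17 × 10^-3 × 74.55 = 0.386 g
% KCl = 0.386 / 0.842 × 100 = 45.8 %

45.8 %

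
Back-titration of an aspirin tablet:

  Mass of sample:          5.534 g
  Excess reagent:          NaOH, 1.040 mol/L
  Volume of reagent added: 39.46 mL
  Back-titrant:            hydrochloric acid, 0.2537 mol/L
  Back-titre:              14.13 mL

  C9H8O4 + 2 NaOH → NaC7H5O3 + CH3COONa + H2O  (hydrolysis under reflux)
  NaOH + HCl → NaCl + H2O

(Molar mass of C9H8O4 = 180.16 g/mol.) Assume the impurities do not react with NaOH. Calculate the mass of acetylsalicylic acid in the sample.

n(NaOH) added = 0.03946 × 1.040 = 0.04104 mol
n(HCl) used in back-titration = 0.01413 × 0.2537 = 3.585 × 10^-3 mol
n(NaOH) left over = 3.585 × 10^-3 mol (1:1 ratio)
n(NaOH) consumed by analyte = 0.04104 − 3.585 × 10^-3 = 0.03745 mol
From the 1:2 ratio, n(C9H8O4) = 1/2 × 0.03745 = 0.01873 mol
mass of C9H8O4 = 0.01873 × 180.16 = 3.374 g

3.374 g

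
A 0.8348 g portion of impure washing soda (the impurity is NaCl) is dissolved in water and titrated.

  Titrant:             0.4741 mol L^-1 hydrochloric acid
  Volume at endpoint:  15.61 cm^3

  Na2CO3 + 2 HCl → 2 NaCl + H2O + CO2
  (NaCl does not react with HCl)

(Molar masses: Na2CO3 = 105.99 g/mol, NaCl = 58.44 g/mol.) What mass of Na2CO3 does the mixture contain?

n(HCl) = 0.01561 × 0.4741 = 7.401 × 10^-3 mol
Let x = n(Na2CO3), y = n(NaCl).
Titrant: 2x = 7.401 × 10^-3;  mass: 105.99x + 58.44y = 0.8348
Solving, x = 3.700 × 10^-3 mol, y = 7.574 × 10^-3 mol
mass of Na2CO3 = 3.700 × 10^-3 × 105.99 = 0.3922 g

0.3922 g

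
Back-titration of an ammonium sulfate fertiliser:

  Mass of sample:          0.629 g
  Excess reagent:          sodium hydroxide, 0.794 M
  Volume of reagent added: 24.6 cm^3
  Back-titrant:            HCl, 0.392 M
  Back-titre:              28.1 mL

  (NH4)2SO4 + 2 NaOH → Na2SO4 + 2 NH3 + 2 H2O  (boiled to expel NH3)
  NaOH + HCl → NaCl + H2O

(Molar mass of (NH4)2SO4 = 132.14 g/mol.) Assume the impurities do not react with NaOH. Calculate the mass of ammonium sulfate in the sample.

0.563 g

n(NaOH) added = 0.0246 × 0.794 = 0.0195 mol
n(HCl) used in back-titration = 0.0281 × 0.392 = 0.0110 mol
n(NaOH) left over = 0.0110 mol (1:1 ratio)
n(NaOH) consumed by analyte = 0.0195 − 0.0110 = 8.52 × 10^-3 mol
From the 1:2 ratio, n((NH4)2SO4) = 1/2 × 8.52 × 10^-3 = 4.26 × 10^-3 mol
mass of (NH4)2SO4 = 4.26 × 10^-3 × 132.14 = 0.563 g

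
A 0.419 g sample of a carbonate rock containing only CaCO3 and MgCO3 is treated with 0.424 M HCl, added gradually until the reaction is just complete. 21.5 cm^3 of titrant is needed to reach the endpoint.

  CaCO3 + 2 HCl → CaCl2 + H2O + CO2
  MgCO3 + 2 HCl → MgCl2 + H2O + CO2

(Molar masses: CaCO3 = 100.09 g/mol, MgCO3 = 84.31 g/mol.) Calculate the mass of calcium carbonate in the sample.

0.220 g

n(HCl) = 0.0215 × 0.424 = 9.12 × 10^-3 mol
Let x = n(CaCO3), y = n(MgCO3).
Titrant: 2x + 2y = 9.12 × 10^-3;  mass: 100.09x + 84.31y = 0.419
Solving, x = 2.20 × 10^-3 mol, y = 2.36 × 10^-3 mol
mass of CaCO3 = 2.20 × 10^-3 × 100.09 = 0.220 g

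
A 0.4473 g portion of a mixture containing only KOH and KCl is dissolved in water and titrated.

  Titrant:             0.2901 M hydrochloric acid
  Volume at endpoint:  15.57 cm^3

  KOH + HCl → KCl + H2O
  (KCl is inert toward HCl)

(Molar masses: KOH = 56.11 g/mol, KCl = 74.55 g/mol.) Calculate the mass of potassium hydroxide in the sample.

n(HCl) = 0.01557 × 0.2901 = 4.517 × 10^-3 mol
Let x = n(KOH), y = n(KCl).
Titrant: 1x = 4.517 × 10^-3;  mass: 56.11x + 74.55y = 0.4473
Solving, x = 4.517 × 10^-3 mol, y = 2.600 × 10^-3 mol
mass of KOH = 4.517 × 10^-3 × 56.11 = 0.2534 g

0.2534 g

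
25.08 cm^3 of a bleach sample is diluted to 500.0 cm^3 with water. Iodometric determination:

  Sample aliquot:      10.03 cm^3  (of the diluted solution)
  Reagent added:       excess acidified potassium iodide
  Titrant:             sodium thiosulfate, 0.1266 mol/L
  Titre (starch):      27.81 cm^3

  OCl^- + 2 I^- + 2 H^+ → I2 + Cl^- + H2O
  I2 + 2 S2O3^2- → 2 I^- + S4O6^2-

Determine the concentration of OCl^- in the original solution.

3.499 mol/L

n(S2O3^2-) = 0.02781 × 0.1266 = 3.521 × 10^-3 mol
n(I2) = n(S2O3^2-)/2 = 1.760 × 10^-3 mol
n(OCl^-) in the aliquot = 1.760 × 10^-3 mol (1:1 ratio)
[OCl^-]_dilute = 1.760 × 10^-3 / 0.01003 = 0.1755 mol/L
[OCl^-]_original = 0.1755 × 500.0/25.08 = 3.499 mol/L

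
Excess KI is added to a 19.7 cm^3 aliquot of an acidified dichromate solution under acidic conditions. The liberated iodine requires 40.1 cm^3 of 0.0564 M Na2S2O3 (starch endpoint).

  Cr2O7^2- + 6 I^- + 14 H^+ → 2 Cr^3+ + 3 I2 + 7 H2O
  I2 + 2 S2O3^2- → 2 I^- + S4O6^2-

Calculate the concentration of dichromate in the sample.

0.0191 M

n(S2O3^2-) = 0.0401 × 0.0564 = 2.26 × 10^-3 mol
n(I2) = n(S2O3^2-)/2 = 1.13 × 10^-3 mol
From the 1:3 ratio, n(Cr2O7^2-) in the aliquot = 1/3 × 1.13 × 10^-3 = 3.77 × 10^-4 mol
[Cr2O7^2-] = 3.77 × 10^-4 / 0.0197 = 0.0191 mol/L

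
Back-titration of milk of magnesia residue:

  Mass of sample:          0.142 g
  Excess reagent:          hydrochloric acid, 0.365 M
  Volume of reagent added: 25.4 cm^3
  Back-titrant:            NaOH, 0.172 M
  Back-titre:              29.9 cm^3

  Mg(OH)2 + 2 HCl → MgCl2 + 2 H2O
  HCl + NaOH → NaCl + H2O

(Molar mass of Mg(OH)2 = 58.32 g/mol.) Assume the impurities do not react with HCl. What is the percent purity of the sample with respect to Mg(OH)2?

84.8 %

n(HCl) added = 0.0254 × 0.365 = 9.27 × 10^-3 mol
n(NaOH) used in back-titration = 0.0299 × 0.172 = 5.14 × 10^-3 mol
n(HCl) left over = 5.14 × 10^-3 mol (1:1 ratio)
n(HCl) consumed by analyte = 9.27 × 10^-3 − 5.14 × 10^-3 = 4.13 × 10^-3 mol
From the 1:2 ratio, n(Mg(OH)2) = 1/2 × 4.13 × 10^-3 = 2.06 × 10^-3 mol
mass of Mg(OH)2 = 2.06 × 10^-3 × 58.32 = 0.120 g
% Mg(OH)2 = 0.120 / 0.142 × 100 = 84.8 %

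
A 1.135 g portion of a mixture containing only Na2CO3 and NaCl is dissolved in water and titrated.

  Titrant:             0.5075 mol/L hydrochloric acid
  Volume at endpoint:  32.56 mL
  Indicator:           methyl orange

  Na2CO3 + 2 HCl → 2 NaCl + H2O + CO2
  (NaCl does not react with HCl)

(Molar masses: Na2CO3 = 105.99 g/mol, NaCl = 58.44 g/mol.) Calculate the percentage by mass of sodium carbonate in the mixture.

77.15 %

n(HCl) = 0.03256 × 0.5075 = 0.01652 mol
Let x = n(Na2CO3), y = n(NaCl).
Titrant: 2x = 0.01652;  mass: 105.99x + 58.44y = 1.135
Solving, x = 8.262 × 10^-3 mol, y = 4.437 × 10^-3 mol
mass of Na2CO3 = 8.262 × 10^-3 × 105.99 = 0.8757 g
% Na2CO3 = 0.8757 / 1.135 × 100 = 77.15 %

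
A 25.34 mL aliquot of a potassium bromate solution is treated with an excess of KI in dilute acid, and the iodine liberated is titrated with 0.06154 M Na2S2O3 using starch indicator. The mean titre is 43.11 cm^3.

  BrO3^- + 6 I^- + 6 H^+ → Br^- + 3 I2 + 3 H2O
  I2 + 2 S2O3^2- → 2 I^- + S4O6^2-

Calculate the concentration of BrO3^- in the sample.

0.01745 M

n(S2O3^2-) = 0.04311 × 0.06154 = 2.653 × 10^-3 mol
n(I2) = n(S2O3^2-)/2 = 1.326 × 10^-3 mol
From the 1:3 ratio, n(BrO3^-) in the aliquot = 1/3 × 1.326 × 10^-3 = 4.422 × 10^-4 mol
[BrO3^-] = 4.422 × 10^-4 / 0.02534 = 0.01745 mol/L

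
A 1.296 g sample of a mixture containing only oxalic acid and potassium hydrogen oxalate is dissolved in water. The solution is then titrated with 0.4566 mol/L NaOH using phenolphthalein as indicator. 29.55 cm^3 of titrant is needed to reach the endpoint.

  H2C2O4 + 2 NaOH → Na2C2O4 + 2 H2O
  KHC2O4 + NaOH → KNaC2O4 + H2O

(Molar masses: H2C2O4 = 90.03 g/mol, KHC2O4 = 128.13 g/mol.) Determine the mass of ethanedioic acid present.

n(NaOH) = 0.02955 × 0.4566 = 0.01349 mol
Let x = n(H2C2O4), y = n(KHC2O4).
Titrant: 2x + 1y = 0.01349;  mass: 90.03x + 128.13y = 1.296
Solving, x = 2.604 × 10^-3 mol, y = 8.285 × 10^-3 mol
mass of H2C2O4 = 2.604 × 10^-3 × 90.03 = 0.2344 g

0.2344 g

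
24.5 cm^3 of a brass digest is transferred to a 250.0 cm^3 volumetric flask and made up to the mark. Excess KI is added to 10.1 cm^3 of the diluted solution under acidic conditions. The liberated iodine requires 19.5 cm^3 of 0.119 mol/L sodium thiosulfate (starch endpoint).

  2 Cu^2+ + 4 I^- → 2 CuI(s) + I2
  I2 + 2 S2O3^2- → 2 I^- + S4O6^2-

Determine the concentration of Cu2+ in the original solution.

n(S2O3^2-) = 0.0195 × 0.119 = 2.32 × 10^-3 mol
n(I2) = n(S2O3^2-)/2 = 1.16 × 10^-3 mol
From the 2:1 ratio, n(Cu2+) in the aliquot = 2/1 × 1.16 × 10^-3 = 2.32 × 10^-3 mol
[Cu2+]_dilute = 2.32 × 10^-3 / 0.0101 = 0.230 mol/L
[Cu2+]_original = 0.230 × 250.0/24.5 = 2.34 mol/L

2.34 mol/L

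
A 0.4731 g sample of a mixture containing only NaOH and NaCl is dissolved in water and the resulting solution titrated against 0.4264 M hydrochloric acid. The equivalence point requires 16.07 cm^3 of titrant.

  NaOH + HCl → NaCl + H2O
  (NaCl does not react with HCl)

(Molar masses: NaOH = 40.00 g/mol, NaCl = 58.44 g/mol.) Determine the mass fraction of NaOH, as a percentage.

57.93 %

n(HCl) = 0.01607 × 0.4264 = 6.852 × 10^-3 mol
Let x = n(NaOH), y = n(NaCl).
Titrant: 1x = 6.852 × 10^-3;  mass: 40.00x + 58.44y = 0.4731
Solving, x = 6.852 × 10^-3 mol, y = 3.405 × 10^-3 mol
mass of NaOH = 6.852 × 10^-3 × 40.00 = 0.2741 g
% NaOH = 0.2741 / 0.4731 × 100 = 57.93 %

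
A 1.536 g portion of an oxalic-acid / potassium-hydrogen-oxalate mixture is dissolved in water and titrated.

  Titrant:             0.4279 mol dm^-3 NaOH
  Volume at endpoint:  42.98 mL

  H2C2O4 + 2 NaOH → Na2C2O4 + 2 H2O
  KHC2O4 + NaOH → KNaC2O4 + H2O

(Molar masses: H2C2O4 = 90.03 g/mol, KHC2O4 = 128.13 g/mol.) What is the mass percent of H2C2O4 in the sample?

28.93 %

n(NaOH) = 0.04298 × 0.4279 = 0.01839 mol
Let x = n(H2C2O4), y = n(KHC2O4).
Titrant: 2x + 1y = 0.01839;  mass: 90.03x + 128.13y = 1.536
Solving, x = 4.936 × 10^-3 mol, y = 8.520 × 10^-3 mol
mass of H2C2O4 = 4.936 × 10^-3 × 90.03 = 0.4444 g
% H2C2O4 = 0.4444 / 1.536 × 100 = 28.93 %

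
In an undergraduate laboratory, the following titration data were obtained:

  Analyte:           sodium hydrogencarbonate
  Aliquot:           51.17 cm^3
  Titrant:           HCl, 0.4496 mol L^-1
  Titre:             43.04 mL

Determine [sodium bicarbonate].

0.3782 mol/L

NaHCO3 + HCl → NaCl + H2O + CO2
n(HCl) = 0.04304 L × 0.4496 mol/L = 0.01935 mol
n(NaHCO3) = 0.01935 mol (1:1 mole ratio)
[NaHCO3] = 0.01935 mol / 0.05117 L = 0.3782 mol/L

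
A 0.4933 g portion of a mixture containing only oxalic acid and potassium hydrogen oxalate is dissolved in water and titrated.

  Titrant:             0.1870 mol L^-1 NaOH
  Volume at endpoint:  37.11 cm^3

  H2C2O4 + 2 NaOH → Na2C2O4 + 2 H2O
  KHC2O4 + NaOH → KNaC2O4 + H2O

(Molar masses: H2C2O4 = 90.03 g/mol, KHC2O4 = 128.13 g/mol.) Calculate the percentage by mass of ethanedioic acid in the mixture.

43.46 %

n(NaOH) = 0.03711 × 0.1870 = 6.940 × 10^-3 mol
Let x = n(H2C2O4), y = n(KHC2O4).
Titrant: 2x + 1y = 6.940 × 10^-3;  mass: 90.03x + 128.13y = 0.4933
Solving, x = 2.381 × 10^-3 mol, y = 2.177 × 10^-3 mol
mass of H2C2O4 = 2.381 × 10^-3 × 90.03 = 0.2144 g
% H2C2O4 = 0.2144 / 0.4933 × 100 = 43.46 %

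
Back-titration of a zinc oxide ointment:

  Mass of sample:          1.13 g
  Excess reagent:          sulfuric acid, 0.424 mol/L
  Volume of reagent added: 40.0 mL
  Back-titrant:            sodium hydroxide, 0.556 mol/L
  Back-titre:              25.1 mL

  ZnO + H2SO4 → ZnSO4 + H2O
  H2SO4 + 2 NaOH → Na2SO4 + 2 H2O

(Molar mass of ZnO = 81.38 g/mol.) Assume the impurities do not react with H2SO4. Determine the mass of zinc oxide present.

n(H2SO4) added = 0.0400 × 0.424 = 0.0170 mol
n(NaOH) used in back-titration = 0.0251 × 0.556 = 0.0140 mol
From the 1:2 ratio, n(H2SO4) left over = 1/2 × 0.0140 = 6.98 × 10^-3 mol
n(H2SO4) consumed by analyte = 0.0170 − 6.98 × 10^-3 = 9.98 × 10^-3 mol
n(ZnO) = 9.98 × 10^-3 mol (1:1 ratio)
mass of ZnO = 9.98 × 10^-3 × 81.38 = 0.812 g

0.812 g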